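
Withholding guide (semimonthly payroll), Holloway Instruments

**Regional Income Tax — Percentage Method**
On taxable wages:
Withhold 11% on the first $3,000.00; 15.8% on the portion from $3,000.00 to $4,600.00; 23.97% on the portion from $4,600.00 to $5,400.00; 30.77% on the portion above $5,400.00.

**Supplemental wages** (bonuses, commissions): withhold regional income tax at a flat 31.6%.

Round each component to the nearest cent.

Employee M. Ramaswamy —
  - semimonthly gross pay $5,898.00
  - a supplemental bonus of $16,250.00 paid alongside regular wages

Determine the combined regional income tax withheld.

Regional Income Tax: taxable = $5,898.00
  $774.56 + 30.77% × ($5,898.00 − $5,400.00) = $774.56 + 30.77% × $498.00 = $927.79
Supplemental (31.6% flat on bonus): 31.6% × $16,250.00 = $5,135.00
Total regional income tax: $927.79 + $5,135.00 = $6,062.79

$6,062.79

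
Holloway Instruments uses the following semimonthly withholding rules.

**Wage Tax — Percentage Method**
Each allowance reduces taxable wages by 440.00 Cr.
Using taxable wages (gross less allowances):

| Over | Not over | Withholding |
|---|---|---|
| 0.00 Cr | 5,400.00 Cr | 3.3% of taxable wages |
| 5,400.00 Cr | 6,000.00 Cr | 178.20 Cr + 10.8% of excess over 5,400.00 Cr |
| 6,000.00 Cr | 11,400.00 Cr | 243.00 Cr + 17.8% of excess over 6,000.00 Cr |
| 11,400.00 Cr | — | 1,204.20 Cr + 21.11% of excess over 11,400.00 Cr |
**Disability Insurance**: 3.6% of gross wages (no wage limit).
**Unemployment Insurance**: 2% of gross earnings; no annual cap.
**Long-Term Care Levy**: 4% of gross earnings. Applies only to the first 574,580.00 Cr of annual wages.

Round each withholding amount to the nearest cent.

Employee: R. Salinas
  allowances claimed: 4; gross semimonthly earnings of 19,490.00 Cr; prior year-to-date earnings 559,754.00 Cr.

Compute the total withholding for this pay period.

Wage Tax: taxable = 19,490.00 Cr − 4×440.00 Cr = 17,730.00 Cr
  1,204.20 Cr + 21.11% × (17,730.00 Cr − 11,400.00 Cr) = 1,204.20 Cr + 21.11% × 6,330.00 Cr = 2,540.46 Cr
Disability Insurance: 3.6% × 19,490.00 Cr = 701.64 Cr
Unemployment Insurance: 2% × 19,490.00 Cr = 389.80 Cr
Long-Term Care Levy: cap 574,580.00 Cr − YTD 559,754.00 Cr = 14,826.00 Cr subject; 4% × 14,826.00 Cr = 593.04 Cr
Total: 2,540.46 Cr + 701.64 Cr + 389.80 Cr + 593.04 Cr = 4,224.94 Cr

4,224.94 Cr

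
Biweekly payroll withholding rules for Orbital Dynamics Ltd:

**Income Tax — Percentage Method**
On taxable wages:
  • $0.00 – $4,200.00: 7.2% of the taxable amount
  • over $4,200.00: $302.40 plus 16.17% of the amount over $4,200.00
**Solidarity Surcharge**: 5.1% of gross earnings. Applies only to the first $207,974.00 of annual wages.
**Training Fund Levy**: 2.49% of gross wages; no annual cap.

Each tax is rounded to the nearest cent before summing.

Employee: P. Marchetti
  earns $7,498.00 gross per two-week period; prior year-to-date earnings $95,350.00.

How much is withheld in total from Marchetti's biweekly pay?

Income Tax: taxable = $7,498.00
  $302.40 + 16.17% × ($7,498.00 − $4,200.00) = $302.40 + 16.17% × $3,298.00 = $835.69
Solidarity Surcharge: 5.1% × $7,498.00 = $382.40
Training Fund Levy: 2.49% × $7,498.00 = $186.70
Total: $835.69 + $382.40 + $186.70 = $1,404.79

$1,404.79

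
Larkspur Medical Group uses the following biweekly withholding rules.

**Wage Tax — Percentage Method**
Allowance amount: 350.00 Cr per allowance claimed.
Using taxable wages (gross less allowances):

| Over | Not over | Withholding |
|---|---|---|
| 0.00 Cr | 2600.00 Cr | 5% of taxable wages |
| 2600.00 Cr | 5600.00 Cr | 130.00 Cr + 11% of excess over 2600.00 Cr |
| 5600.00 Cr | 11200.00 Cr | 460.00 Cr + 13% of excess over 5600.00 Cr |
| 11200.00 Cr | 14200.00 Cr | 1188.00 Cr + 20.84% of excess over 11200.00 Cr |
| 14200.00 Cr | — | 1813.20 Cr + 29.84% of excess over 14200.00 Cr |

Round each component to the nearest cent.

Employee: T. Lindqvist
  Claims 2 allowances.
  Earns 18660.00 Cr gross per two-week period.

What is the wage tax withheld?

2935.18 Cr

Wage Tax: taxable = 18660.00 Cr − 2×350.00 Cr = 17960.00 Cr
  1813.20 Cr + 29.84% × (17960.00 Cr − 14200.00 Cr) = 1813.20 Cr + 29.84% × 3760.00 Cr = 2935.18 Cr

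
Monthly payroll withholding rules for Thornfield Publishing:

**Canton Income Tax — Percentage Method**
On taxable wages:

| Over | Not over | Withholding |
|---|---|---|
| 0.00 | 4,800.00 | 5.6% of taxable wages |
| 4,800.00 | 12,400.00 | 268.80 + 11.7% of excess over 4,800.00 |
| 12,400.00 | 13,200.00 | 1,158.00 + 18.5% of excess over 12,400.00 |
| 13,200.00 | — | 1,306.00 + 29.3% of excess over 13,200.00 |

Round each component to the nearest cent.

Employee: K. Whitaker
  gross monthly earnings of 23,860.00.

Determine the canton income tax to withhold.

Canton Income Tax: taxable = 23,860.00
  1,306.00 + 29.3% × (23,860.00 − 13,200.00) = 1,306.00 + 29.3% × 10,660.00 = 4,429.38

4,429.38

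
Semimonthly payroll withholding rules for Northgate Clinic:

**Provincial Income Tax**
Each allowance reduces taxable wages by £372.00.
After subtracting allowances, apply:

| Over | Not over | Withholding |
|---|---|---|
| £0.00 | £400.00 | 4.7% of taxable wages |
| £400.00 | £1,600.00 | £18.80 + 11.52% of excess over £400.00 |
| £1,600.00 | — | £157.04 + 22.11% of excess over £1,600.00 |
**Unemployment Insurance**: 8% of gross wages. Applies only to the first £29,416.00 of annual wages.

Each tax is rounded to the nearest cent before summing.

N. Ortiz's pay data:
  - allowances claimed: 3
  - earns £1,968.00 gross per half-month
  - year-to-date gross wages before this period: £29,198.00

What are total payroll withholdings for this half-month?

£88.31

Provincial Income Tax: taxable = £1,968.00 − 3×£372.00 = £852.00
  £18.80 + 11.52% × (£852.00 − £400.00) = £18.80 + 11.52% × £452.00 = £70.87
Unemployment Insurance: cap £29,416.00 − YTD £29,198.00 = £218.00 subject; 8% × £218.00 = £17.44
Total: £70.87 + £17.44 = £88.31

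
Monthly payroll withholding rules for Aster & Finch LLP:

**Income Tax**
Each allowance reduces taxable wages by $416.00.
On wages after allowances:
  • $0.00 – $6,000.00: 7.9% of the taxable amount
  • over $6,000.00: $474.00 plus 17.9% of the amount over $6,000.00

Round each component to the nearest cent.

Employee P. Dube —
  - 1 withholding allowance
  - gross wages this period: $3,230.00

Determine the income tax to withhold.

$222.31

Income Tax: taxable = $3,230.00 − 1×$416.00 = $2,814.00
  7.9% × $2,814.00 = $222.31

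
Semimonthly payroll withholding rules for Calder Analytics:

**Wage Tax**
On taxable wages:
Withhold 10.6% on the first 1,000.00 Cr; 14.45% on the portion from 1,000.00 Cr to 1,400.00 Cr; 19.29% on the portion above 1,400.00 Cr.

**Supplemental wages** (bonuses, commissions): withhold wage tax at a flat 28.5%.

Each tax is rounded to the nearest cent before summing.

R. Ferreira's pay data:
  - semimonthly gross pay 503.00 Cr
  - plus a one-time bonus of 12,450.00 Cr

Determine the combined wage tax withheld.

Wage Tax: taxable = 503.00 Cr
  10.6% × 503.00 Cr = 53.32 Cr
Supplemental (28.5% flat on bonus): 28.5% × 12,450.00 Cr = 3,548.25 Cr
Total wage tax: 53.32 Cr + 3,548.25 Cr = 3,601.57 Cr

3,601.57 Cr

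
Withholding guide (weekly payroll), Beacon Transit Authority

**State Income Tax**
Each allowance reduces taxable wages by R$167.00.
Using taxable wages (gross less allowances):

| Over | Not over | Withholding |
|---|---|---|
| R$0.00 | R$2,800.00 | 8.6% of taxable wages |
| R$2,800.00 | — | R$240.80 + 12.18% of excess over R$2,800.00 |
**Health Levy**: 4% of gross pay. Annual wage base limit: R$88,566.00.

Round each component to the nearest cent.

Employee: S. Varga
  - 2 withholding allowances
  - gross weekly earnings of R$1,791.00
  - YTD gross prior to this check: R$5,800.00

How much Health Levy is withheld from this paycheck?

Health Levy: 4% × R$1,791.00 = R$71.64

R$71.64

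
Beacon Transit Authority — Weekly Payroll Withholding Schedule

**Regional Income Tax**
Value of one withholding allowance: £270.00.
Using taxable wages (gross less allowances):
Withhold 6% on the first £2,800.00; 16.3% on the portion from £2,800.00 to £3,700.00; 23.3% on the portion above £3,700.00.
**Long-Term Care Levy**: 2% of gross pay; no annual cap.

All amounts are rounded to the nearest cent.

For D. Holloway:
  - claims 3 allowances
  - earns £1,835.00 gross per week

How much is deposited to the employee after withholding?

£1,736.80

Regional Income Tax: taxable = £1,835.00 − 3×£270.00 = £1,025.00
  6% × £1,025.00 = £61.50
Long-Term Care Levy: 2% × £1,835.00 = £36.70
Total withheld: £61.50 + £36.70 = £98.20
Net pay: £1,835.00 − £98.20 = £1,736.80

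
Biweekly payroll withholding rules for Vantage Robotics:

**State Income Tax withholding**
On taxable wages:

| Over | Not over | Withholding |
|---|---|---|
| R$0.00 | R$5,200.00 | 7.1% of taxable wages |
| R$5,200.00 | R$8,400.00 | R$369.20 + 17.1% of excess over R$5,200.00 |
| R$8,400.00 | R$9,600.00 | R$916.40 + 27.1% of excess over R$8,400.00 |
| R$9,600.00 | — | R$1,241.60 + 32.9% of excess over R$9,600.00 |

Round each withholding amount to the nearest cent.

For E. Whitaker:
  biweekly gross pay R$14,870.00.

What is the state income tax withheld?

R$2,975.43

State Income Tax: taxable = R$14,870.00
  R$1,241.60 + 32.9% × (R$14,870.00 − R$9,600.00) = R$1,241.60 + 32.9% × R$5,270.00 = R$2,975.43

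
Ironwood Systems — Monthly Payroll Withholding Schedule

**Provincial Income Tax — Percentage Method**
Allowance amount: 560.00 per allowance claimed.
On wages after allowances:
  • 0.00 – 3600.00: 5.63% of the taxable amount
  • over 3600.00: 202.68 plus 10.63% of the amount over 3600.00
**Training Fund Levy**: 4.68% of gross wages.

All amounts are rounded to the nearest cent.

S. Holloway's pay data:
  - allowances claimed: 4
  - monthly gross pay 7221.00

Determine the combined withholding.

Provincial Income Tax: taxable = 7221.00 − 4×560.00 = 4981.00
  202.68 + 10.63% × (4981.00 − 3600.00) = 202.68 + 10.63% × 1381.00 = 349.48
Training Fund Levy: 4.68% × 7221.00 = 337.94
Total: 349.48 + 337.94 = 687.42

687.42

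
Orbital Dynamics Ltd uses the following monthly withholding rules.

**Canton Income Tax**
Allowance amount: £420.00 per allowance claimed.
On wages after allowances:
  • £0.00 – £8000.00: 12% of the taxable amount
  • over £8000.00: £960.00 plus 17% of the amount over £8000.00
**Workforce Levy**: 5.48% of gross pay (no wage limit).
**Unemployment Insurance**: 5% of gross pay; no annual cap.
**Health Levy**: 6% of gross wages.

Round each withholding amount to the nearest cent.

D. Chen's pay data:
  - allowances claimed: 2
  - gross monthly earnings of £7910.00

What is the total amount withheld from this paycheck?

£2151.97

Canton Income Tax: taxable = £7910.00 − 2×£420.00 = £7070.00
  12% × £7070.00 = £848.40
Workforce Levy: 5.48% × £7910.00 = £433.47
Unemployment Insurance: 5% × £7910.00 = £395.50
Health Levy: 6% × £7910.00 = £474.60
Total: £848.40 + £433.47 + £395.50 + £474.60 = £2151.97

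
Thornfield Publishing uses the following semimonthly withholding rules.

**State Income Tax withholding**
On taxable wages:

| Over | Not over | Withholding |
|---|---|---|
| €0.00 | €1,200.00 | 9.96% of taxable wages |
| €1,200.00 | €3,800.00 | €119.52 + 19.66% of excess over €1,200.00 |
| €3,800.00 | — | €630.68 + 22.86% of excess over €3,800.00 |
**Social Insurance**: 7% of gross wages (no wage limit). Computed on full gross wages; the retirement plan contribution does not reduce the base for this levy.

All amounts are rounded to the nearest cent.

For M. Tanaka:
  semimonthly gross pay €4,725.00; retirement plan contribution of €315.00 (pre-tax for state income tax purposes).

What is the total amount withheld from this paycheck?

State Income Tax: taxable = €4,725.00 − €315.00 = €4,410.00
  €630.68 + 22.86% × (€4,410.00 − €3,800.00) = €630.68 + 22.86% × €610.00 = €770.13
Social Insurance: 7% × €4,725.00 = €330.75
Total: €770.13 + €330.75 = €1,100.88

€1,100.88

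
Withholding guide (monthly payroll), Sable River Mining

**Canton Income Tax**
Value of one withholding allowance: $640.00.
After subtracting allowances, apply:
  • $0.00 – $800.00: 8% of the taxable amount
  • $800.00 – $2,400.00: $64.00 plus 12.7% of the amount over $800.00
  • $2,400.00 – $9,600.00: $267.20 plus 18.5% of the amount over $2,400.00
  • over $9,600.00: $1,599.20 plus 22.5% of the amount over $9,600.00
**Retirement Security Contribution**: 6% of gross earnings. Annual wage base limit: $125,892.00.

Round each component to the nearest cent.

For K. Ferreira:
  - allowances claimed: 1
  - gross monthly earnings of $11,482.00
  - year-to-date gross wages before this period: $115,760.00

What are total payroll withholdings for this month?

$2,486.57

Canton Income Tax: taxable = $11,482.00 − 1×$640.00 = $10,842.00
  $1,599.20 + 22.5% × ($10,842.00 − $9,600.00) = $1,599.20 + 22.5% × $1,242.00 = $1,878.65
Retirement Security Contribution: cap $125,892.00 − YTD $115,760.00 = $10,132.00 subject; 6% × $10,132.00 = $607.92
Total: $1,878.65 + $607.92 = $2,486.57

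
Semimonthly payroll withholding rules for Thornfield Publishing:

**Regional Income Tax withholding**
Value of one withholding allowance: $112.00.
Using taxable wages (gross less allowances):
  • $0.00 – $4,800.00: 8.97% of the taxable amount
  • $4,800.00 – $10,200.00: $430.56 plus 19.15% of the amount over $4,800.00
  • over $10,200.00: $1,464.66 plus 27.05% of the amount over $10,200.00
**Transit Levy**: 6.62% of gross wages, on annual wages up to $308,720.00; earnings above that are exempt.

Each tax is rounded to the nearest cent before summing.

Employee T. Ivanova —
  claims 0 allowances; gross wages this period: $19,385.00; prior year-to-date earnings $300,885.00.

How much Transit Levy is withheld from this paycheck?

$518.68

Transit Levy: cap $308,720.00 − YTD $300,885.00 = $7,835.00 subject; 6.62% × $7,835.00 = $518.68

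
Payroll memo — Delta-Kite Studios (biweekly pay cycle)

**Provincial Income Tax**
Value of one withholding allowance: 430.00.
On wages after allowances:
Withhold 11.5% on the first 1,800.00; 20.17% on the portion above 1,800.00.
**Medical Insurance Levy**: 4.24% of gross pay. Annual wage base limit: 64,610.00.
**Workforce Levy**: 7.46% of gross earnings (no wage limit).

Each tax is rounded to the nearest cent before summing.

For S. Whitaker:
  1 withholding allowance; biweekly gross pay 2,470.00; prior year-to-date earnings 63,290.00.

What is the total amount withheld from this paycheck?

Provincial Income Tax: taxable = 2,470.00 − 1×430.00 = 2,040.00
  207.00 + 20.17% × (2,040.00 − 1,800.00) = 207.00 + 20.17% × 240.00 = 255.41
Medical Insurance Levy: cap 64,610.00 − YTD 63,290.00 = 1,320.00 subject; 4.24% × 1,320.00 = 55.97
Workforce Levy: 7.46% × 2,470.00 = 184.26
Total: 255.41 + 55.97 + 184.26 = 495.64

495.64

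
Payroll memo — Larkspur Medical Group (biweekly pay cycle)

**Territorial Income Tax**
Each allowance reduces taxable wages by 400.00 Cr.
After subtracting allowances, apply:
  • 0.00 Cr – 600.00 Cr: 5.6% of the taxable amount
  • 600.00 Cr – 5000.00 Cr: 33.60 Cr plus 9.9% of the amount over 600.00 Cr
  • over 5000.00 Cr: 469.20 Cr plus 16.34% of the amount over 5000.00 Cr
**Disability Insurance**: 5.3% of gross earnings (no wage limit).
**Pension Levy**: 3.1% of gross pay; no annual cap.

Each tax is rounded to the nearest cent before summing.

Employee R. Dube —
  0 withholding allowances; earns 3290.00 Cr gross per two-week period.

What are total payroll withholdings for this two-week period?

Territorial Income Tax: taxable = 3290.00 Cr
  33.60 Cr + 9.9% × (3290.00 Cr − 600.00 Cr) = 33.60 Cr + 9.9% × 2690.00 Cr = 299.91 Cr
Disability Insurance: 5.3% × 3290.00 Cr = 174.37 Cr
Pension Levy: 3.1% × 3290.00 Cr = 101.99 Cr
Total: 299.91 Cr + 174.37 Cr + 101.99 Cr = 576.27 Cr

576.27 Cr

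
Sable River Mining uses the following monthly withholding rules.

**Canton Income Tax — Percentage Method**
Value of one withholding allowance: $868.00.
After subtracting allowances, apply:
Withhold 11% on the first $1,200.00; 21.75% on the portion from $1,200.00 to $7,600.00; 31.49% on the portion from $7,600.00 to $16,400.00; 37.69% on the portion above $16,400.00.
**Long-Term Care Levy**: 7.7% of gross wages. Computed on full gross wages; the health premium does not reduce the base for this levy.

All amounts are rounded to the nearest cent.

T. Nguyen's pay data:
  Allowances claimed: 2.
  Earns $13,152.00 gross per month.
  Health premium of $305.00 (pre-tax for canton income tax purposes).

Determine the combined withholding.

Canton Income Tax: taxable = $13,152.00 − $305.00 − 2×$868.00 = $11,111.00
  $1,524.00 + 31.49% × ($11,111.00 − $7,600.00) = $1,524.00 + 31.49% × $3,511.00 = $2,629.61
Long-Term Care Levy: 7.7% × $13,152.00 = $1,012.70
Total: $2,629.61 + $1,012.70 = $3,642.31

$3,642.31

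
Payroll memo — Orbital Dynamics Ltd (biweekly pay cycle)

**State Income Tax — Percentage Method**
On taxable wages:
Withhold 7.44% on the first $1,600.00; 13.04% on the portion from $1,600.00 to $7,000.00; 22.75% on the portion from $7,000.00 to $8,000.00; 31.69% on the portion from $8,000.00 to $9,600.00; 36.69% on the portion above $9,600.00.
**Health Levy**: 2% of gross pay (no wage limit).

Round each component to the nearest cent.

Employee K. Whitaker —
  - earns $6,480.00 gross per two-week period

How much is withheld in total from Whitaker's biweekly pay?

State Income Tax: taxable = $6,480.00
  $119.04 + 13.04% × ($6,480.00 − $1,600.00) = $119.04 + 13.04% × $4,880.00 = $755.39
Health Levy: 2% × $6,480.00 = $129.60
Total: $755.39 + $129.60 = $884.99

$884.99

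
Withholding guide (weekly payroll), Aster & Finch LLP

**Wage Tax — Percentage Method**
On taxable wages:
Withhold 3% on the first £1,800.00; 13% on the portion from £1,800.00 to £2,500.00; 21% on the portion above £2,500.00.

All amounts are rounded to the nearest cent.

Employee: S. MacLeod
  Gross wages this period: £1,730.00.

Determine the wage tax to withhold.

£51.90

Wage Tax: taxable = £1,730.00
  3% × £1,730.00 = £51.90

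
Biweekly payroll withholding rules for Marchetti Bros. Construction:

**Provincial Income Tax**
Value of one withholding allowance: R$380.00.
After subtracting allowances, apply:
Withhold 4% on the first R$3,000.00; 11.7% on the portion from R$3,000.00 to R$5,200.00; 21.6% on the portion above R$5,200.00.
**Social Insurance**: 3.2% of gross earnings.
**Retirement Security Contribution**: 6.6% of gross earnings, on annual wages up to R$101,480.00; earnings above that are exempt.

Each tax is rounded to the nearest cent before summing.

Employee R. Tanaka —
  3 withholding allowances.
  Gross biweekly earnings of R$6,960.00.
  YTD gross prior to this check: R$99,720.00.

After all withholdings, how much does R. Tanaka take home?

Provincial Income Tax: taxable = R$6,960.00 − 3×R$380.00 = R$5,820.00
  R$377.40 + 21.6% × (R$5,820.00 − R$5,200.00) = R$377.40 + 21.6% × R$620.00 = R$511.32
Social Insurance: 3.2% × R$6,960.00 = R$222.72
Retirement Security Contribution: cap R$101,480.00 − YTD R$99,720.00 = R$1,760.00 subject; 6.6% × R$1,760.00 = R$116.16
Total withheld: R$511.32 + R$222.72 + R$116.16 = R$850.20
Net pay: R$6,960.00 − R$850.20 = R$6,109.80

R$6,109.80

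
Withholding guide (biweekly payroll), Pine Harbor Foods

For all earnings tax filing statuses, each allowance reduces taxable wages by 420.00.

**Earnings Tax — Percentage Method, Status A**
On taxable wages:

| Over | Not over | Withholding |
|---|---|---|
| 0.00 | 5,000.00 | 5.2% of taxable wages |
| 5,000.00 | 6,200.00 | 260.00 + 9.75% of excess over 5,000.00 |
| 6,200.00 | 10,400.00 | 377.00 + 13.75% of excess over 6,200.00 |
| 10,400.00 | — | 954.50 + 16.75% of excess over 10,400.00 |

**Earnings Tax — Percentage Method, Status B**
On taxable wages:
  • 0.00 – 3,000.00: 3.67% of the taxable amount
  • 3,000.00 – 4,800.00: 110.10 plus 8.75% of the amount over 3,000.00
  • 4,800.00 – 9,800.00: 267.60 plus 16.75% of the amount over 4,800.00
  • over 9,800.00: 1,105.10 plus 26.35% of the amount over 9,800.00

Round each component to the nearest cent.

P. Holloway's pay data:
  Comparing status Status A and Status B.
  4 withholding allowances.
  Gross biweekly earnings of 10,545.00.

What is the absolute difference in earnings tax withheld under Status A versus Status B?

Earnings Tax (Status A): taxable = 10,545.00 − 4×420.00 = 8,865.00
  377.00 + 13.75% × (8,865.00 − 6,200.00) = 377.00 + 13.75% × 2,665.00 = 743.44
Earnings Tax (Status B): taxable = 10,545.00 − 4×420.00 = 8,865.00
  267.60 + 16.75% × (8,865.00 − 4,800.00) = 267.60 + 16.75% × 4,065.00 = 948.49
Difference: |743.44 − 948.49| = 205.05 (higher under Status B)

205.05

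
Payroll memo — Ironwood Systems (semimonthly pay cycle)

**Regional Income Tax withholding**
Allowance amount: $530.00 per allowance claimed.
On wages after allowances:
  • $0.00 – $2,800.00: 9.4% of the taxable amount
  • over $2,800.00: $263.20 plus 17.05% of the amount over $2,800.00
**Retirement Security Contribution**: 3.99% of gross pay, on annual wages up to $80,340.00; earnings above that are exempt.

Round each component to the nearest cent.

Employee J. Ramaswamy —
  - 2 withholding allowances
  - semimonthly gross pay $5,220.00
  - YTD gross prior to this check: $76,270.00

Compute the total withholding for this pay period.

Regional Income Tax: taxable = $5,220.00 − 2×$530.00 = $4,160.00
  $263.20 + 17.05% × ($4,160.00 − $2,800.00) = $263.20 + 17.05% × $1,360.00 = $495.08
Retirement Security Contribution: cap $80,340.00 − YTD $76,270.00 = $4,070.00 subject; 3.99% × $4,070.00 = $162.39
Total: $495.08 + $162.39 = $657.47

$657.47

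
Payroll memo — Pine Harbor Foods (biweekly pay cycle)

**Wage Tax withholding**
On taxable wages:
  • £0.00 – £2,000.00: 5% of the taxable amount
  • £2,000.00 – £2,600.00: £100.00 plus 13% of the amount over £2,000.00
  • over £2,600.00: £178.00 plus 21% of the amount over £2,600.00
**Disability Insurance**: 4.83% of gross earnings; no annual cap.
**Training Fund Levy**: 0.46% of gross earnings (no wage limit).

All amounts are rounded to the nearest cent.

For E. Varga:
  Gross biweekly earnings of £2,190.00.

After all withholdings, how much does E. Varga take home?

Wage Tax: taxable = £2,190.00
  £100.00 + 13% × (£2,190.00 − £2,000.00) = £100.00 + 13% × £190.00 = £124.70
Disability Insurance: 4.83% × £2,190.00 = £105.78
Training Fund Levy: 0.46% × £2,190.00 = £10.07
Total withheld: £124.70 + £105.78 + £10.07 = £240.55
Net pay: £2,190.00 − £240.55 = £1,949.45

£1,949.45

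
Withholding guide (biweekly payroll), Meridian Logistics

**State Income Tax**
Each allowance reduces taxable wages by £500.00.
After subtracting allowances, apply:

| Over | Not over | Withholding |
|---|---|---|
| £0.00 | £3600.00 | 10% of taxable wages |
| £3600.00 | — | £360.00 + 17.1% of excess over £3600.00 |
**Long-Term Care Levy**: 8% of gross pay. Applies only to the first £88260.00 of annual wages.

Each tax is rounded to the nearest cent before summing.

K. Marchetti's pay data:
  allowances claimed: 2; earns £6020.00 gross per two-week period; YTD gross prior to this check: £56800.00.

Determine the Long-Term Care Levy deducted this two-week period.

£481.60

Long-Term Care Levy: 8% × £6020.00 = £481.60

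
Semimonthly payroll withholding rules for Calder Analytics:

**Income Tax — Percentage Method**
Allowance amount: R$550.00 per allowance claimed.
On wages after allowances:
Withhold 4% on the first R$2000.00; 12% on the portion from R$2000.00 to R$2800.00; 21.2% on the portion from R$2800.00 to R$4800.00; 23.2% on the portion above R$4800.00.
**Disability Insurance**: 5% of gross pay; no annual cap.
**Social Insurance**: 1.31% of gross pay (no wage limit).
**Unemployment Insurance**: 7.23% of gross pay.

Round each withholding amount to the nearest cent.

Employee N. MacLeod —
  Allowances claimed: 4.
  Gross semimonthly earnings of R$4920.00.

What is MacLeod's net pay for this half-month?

Income Tax: taxable = R$4920.00 − 4×R$550.00 = R$2720.00
  R$80.00 + 12% × (R$2720.00 − R$2000.00) = R$80.00 + 12% × R$720.00 = R$166.40
Disability Insurance: 5% × R$4920.00 = R$246.00
Social Insurance: 1.31% × R$4920.00 = R$64.45
Unemployment Insurance: 7.23% × R$4920.00 = R$355.72
Total withheld: R$166.40 + R$246.00 + R$64.45 + R$355.72 = R$832.57
Net pay: R$4920.00 − R$832.57 = R$4087.43

R$4087.43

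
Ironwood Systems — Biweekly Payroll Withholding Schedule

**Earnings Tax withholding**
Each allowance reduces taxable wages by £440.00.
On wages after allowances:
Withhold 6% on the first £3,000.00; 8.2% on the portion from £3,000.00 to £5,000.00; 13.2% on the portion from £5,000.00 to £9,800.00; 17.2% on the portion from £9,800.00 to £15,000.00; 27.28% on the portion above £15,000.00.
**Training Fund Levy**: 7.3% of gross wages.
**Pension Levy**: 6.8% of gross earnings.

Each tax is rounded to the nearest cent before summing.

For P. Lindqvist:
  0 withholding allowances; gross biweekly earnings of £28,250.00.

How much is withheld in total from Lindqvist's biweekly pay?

Earnings Tax: taxable = £28,250.00
  £1,872.00 + 27.28% × (£28,250.00 − £15,000.00) = £1,872.00 + 27.28% × £13,250.00 = £5,486.60
Training Fund Levy: 7.3% × £28,250.00 = £2,062.25
Pension Levy: 6.8% × £28,250.00 = £1,921.00
Total: £5,486.60 + £2,062.25 + £1,921.00 = £9,469.85

£9,469.85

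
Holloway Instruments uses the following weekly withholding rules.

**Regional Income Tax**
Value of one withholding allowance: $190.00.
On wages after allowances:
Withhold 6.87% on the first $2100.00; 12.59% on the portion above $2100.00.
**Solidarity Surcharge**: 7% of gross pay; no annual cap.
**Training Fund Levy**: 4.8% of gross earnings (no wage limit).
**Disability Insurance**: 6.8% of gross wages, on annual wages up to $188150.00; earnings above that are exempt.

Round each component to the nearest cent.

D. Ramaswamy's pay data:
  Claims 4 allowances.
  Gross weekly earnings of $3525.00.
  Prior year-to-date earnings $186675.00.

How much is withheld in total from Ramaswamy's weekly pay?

$744.24

Regional Income Tax: taxable = $3525.00 − 4×$190.00 = $2765.00
  $144.27 + 12.59% × ($2765.00 − $2100.00) = $144.27 + 12.59% × $665.00 = $227.99
Solidarity Surcharge: 7% × $3525.00 = $246.75
Training Fund Levy: 4.8% × $3525.00 = $169.20
Disability Insurance: cap $188150.00 − YTD $186675.00 = $1475.00 subject; 6.8% × $1475.00 = $100.30
Total: $227.99 + $246.75 + $169.20 + $100.30 = $744.24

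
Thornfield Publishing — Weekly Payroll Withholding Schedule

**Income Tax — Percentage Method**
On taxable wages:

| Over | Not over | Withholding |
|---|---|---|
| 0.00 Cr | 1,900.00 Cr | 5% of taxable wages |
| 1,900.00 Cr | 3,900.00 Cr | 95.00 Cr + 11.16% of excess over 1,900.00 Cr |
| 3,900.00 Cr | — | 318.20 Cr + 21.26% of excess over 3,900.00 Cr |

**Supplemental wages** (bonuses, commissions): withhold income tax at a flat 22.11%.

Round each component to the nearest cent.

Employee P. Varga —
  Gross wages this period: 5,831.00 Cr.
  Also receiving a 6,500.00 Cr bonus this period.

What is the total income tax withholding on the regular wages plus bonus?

2,165.88 Cr

Income Tax: taxable = 5,831.00 Cr
  318.20 Cr + 21.26% × (5,831.00 Cr − 3,900.00 Cr) = 318.20 Cr + 21.26% × 1,931.00 Cr = 728.73 Cr
Supplemental (22.11% flat on bonus): 22.11% × 6,500.00 Cr = 1,437.15 Cr
Total income tax: 728.73 Cr + 1,437.15 Cr = 2,165.88 Cr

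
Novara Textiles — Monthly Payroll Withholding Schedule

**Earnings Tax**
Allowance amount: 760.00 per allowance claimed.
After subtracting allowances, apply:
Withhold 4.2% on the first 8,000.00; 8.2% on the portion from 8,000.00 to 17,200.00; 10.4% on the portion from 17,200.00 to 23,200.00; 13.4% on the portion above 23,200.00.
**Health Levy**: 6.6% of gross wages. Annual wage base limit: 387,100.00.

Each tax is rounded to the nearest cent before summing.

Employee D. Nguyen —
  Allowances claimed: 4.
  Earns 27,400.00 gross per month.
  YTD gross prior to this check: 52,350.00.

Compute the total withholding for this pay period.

3,678.24

Earnings Tax: taxable = 27,400.00 − 4×760.00 = 24,360.00
  1,714.40 + 13.4% × (24,360.00 − 23,200.00) = 1,714.40 + 13.4% × 1,160.00 = 1,869.84
Health Levy: 6.6% × 27,400.00 = 1,808.40
Total: 1,869.84 + 1,808.40 = 3,678.24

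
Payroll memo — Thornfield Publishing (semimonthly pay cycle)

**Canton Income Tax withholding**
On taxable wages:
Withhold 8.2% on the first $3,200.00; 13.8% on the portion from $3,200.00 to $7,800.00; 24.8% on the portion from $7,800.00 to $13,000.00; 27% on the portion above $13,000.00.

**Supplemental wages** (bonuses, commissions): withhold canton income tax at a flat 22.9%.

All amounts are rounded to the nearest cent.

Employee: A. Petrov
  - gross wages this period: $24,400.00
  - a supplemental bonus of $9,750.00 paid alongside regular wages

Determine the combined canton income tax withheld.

$7,497.55

Canton Income Tax: taxable = $24,400.00
  $2,186.80 + 27% × ($24,400.00 − $13,000.00) = $2,186.80 + 27% × $11,400.00 = $5,264.80
Supplemental (22.9% flat on bonus): 22.9% × $9,750.00 = $2,232.75
Total canton income tax: $5,264.80 + $2,232.75 = $7,497.55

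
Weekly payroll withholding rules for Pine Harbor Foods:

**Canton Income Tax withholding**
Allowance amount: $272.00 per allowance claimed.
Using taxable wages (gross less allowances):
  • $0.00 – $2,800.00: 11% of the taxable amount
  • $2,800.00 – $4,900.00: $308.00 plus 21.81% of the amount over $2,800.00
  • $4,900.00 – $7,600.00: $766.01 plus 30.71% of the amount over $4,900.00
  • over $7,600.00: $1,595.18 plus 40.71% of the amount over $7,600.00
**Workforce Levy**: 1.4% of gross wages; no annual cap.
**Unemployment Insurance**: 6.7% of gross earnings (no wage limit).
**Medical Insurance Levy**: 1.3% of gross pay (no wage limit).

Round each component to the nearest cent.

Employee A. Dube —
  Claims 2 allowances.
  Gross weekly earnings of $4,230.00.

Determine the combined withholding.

Canton Income Tax: taxable = $4,230.00 − 2×$272.00 = $3,686.00
  $308.00 + 21.81% × ($3,686.00 − $2,800.00) = $308.00 + 21.81% × $886.00 = $501.24
Workforce Levy: 1.4% × $4,230.00 = $59.22
Unemployment Insurance: 6.7% × $4,230.00 = $283.41
Medical Insurance Levy: 1.3% × $4,230.00 = $54.99
Total: $501.24 + $59.22 + $283.41 + $54.99 = $898.86

$898.86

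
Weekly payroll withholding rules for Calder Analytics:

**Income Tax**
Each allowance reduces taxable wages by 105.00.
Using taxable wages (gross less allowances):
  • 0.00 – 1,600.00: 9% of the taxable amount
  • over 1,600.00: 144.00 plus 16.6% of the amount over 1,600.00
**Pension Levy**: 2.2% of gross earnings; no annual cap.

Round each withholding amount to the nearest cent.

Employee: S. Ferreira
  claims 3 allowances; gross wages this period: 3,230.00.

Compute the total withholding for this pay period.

433.35

Income Tax: taxable = 3,230.00 − 3×105.00 = 2,915.00
  144.00 + 16.6% × (2,915.00 − 1,600.00) = 144.00 + 16.6% × 1,315.00 = 362.29
Pension Levy: 2.2% × 3,230.00 = 71.06
Total: 362.29 + 71.06 = 433.35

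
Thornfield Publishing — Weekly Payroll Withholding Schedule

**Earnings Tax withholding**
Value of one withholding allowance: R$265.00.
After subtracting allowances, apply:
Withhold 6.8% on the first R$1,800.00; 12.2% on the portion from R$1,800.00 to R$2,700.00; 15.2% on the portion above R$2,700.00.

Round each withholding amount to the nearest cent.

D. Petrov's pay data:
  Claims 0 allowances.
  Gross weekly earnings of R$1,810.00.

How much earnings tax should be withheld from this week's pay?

R$123.62

Earnings Tax: taxable = R$1,810.00
  R$122.40 + 12.2% × (R$1,810.00 − R$1,800.00) = R$122.40 + 12.2% × R$10.00 = R$123.62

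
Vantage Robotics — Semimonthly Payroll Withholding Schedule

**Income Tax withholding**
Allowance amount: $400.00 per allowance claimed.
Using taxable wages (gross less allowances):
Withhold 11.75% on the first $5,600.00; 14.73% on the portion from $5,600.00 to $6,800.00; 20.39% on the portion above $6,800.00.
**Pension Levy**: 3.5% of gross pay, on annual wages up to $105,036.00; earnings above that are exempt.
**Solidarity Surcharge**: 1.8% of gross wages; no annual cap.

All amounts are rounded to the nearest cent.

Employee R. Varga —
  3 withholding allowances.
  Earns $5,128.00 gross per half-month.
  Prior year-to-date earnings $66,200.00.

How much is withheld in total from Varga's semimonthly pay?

Income Tax: taxable = $5,128.00 − 3×$400.00 = $3,928.00
  11.75% × $3,928.00 = $461.54
Pension Levy: 3.5% × $5,128.00 = $179.48
Solidarity Surcharge: 1.8% × $5,128.00 = $92.30
Total: $461.54 + $179.48 + $92.30 = $733.32

$733.32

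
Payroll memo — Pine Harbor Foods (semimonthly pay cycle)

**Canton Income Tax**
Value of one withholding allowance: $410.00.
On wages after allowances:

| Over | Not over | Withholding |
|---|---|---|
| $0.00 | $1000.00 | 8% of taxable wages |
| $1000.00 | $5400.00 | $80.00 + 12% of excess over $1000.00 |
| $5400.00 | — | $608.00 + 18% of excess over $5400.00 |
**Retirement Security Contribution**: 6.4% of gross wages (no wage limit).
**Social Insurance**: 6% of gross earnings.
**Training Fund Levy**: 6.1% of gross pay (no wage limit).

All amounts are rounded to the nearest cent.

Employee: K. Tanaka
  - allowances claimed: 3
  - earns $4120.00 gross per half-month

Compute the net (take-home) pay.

Canton Income Tax: taxable = $4120.00 − 3×$410.00 = $2890.00
  $80.00 + 12% × ($2890.00 − $1000.00) = $80.00 + 12% × $1890.00 = $306.80
Retirement Security Contribution: 6.4% × $4120.00 = $263.68
Social Insurance: 6% × $4120.00 = $247.20
Training Fund Levy: 6.1% × $4120.00 = $251.32
Total withheld: $306.80 + $263.68 + $247.20 + $251.32 = $1069.00
Net pay: $4120.00 − $1069.00 = $3051.00

$3051.00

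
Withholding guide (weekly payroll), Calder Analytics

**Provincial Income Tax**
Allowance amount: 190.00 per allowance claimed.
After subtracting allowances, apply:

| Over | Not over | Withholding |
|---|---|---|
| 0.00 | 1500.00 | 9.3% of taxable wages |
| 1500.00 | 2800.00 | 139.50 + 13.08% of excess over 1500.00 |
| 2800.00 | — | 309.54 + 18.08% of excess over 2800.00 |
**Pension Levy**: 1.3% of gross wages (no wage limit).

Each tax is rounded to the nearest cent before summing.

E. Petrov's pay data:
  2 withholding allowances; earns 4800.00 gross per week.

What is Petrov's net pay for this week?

4135.16

Provincial Income Tax: taxable = 4800.00 − 2×190.00 = 4420.00
  309.54 + 18.08% × (4420.00 − 2800.00) = 309.54 + 18.08% × 1620.00 = 602.44
Pension Levy: 1.3% × 4800.00 = 62.40
Total withheld: 602.44 + 62.40 = 664.84
Net pay: 4800.00 − 664.84 = 4135.16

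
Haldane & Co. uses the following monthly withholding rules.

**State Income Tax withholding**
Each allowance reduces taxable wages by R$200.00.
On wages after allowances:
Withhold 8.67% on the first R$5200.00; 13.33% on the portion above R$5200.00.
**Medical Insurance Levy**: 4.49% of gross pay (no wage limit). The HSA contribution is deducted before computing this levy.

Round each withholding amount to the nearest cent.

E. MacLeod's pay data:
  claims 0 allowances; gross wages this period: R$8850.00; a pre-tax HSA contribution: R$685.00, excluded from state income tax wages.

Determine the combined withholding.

State Income Tax: taxable = R$8850.00 − R$685.00 = R$8165.00
  R$450.84 + 13.33% × (R$8165.00 − R$5200.00) = R$450.84 + 13.33% × R$2965.00 = R$846.07
Medical Insurance Levy: 4.49% × R$8165.00 = R$366.61
Total: R$846.07 + R$366.61 = R$1212.68

R$1212.68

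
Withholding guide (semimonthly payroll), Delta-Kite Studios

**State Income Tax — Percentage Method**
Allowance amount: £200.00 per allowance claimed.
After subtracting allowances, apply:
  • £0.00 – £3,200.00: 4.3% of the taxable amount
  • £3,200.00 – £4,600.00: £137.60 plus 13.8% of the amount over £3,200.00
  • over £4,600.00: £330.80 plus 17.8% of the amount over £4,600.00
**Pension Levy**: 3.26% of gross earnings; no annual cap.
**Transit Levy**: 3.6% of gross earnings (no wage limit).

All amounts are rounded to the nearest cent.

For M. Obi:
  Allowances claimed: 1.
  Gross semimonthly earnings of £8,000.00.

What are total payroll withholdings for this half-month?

State Income Tax: taxable = £8,000.00 − 1×£200.00 = £7,800.00
  £330.80 + 17.8% × (£7,800.00 − £4,600.00) = £330.80 + 17.8% × £3,200.00 = £900.40
Pension Levy: 3.26% × £8,000.00 = £260.80
Transit Levy: 3.6% × £8,000.00 = £288.00
Total: £900.40 + £260.80 + £288.00 = £1,449.20

£1,449.20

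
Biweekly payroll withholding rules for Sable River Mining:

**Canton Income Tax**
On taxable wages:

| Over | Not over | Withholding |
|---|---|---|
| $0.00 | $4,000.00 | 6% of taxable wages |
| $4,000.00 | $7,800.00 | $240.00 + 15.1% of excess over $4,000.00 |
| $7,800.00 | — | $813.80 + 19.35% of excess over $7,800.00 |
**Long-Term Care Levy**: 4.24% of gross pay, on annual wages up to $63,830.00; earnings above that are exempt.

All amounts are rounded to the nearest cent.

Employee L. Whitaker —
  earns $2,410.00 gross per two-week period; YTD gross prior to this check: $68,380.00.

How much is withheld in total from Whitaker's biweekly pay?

$144.60

Canton Income Tax: taxable = $2,410.00
  6% × $2,410.00 = $144.60
Long-Term Care Levy: YTD $68,380.00 ≥ cap $63,830.00 → $0.00
Total: $144.60 + $0.00 = $144.60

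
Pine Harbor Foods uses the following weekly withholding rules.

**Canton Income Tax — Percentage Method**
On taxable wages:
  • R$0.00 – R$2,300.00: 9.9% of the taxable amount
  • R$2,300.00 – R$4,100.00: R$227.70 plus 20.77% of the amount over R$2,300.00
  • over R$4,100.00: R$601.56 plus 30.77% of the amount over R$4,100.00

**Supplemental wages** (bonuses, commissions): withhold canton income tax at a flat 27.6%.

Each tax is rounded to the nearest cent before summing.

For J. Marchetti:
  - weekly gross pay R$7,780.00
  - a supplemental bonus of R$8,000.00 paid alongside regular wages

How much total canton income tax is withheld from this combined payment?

Canton Income Tax: taxable = R$7,780.00
  R$601.56 + 30.77% × (R$7,780.00 − R$4,100.00) = R$601.56 + 30.77% × R$3,680.00 = R$1,733.90
Supplemental (27.6% flat on bonus): 27.6% × R$8,000.00 = R$2,208.00
Total canton income tax: R$1,733.90 + R$2,208.00 = R$3,941.90

R$3,941.90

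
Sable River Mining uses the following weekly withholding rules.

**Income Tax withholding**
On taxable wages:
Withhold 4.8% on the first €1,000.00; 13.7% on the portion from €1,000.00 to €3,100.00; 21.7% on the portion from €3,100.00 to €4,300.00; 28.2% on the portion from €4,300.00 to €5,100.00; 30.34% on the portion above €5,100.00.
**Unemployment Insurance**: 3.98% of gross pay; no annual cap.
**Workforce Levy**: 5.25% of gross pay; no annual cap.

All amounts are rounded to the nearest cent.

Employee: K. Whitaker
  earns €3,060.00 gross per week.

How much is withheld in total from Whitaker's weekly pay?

€612.66

Income Tax: taxable = €3,060.00
  €48.00 + 13.7% × (€3,060.00 − €1,000.00) = €48.00 + 13.7% × €2,060.00 = €330.22
Unemployment Insurance: 3.98% × €3,060.00 = €121.79
Workforce Levy: 5.25% × €3,060.00 = €160.65
Total: €330.22 + €121.79 + €160.65 = €612.66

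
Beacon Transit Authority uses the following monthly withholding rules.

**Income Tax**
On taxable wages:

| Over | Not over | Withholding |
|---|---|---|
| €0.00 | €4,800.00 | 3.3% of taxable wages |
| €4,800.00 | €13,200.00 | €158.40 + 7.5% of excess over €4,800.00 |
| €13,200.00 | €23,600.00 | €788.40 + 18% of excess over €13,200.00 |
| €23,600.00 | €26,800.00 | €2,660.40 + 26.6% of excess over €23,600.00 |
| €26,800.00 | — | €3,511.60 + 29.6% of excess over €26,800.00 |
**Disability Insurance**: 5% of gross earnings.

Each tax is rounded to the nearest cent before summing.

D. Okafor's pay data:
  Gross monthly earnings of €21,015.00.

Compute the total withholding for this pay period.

Income Tax: taxable = €21,015.00
  €788.40 + 18% × (€21,015.00 − €13,200.00) = €788.40 + 18% × €7,815.00 = €2,195.10
Disability Insurance: 5% × €21,015.00 = €1,050.75
Total: €2,195.10 + €1,050.75 = €3,245.85

€3,245.85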